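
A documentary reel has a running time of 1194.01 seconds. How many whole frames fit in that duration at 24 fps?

28656 frames

Frames = 1194.01 × 24 = 716406/25 ≈ 28656.2400.
Complete frames: 28656.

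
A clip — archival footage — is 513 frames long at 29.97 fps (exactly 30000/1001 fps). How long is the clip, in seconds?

17.1171 seconds

Running time = 513 / (30000/1001) = 17.1171 s.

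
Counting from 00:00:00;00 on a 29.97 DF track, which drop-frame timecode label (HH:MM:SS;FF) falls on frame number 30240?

00:16:49;00

Ten DF minutes hold 17982 frames, so frame 30240 lies in block 1 (frames 17982–35963) with 12258 frames into that block.
The block's first minute is 1800 frames and the rest 1798 each; 12258 frames reaches minute 6, so 1 × 18 + 6 × 2 = 30 labels have been skipped so far.
Adding those back, label number 30240 + 30 = 30270 at 30 labels/s is 1009 s + 0 f = 0 h 16 min 49 s frame 0, i.e. 00:16:49;00.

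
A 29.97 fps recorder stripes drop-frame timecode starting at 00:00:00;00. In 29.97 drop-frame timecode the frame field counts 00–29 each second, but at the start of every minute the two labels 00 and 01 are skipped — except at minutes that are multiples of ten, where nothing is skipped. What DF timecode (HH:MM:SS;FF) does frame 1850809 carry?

Each 10-minute DF block holds 10 × 60 × 30 − 9 × 2 = 17982 frames. 1850809 ÷ 17982 → 102 full blocks, remainder 16645.
Within the partial block the first minute is 1800 frames and each further minute 1798, so 9 further minute boundaries passed. Total skipped labels = 18 × 102 + 2 × 9 = 1854.
Non-drop label index = 1850809 + 1854 = 1852663; at 30 labels/s that is 17:09:15:13, i.e. DF 17:09:15;13.

17:09:15;13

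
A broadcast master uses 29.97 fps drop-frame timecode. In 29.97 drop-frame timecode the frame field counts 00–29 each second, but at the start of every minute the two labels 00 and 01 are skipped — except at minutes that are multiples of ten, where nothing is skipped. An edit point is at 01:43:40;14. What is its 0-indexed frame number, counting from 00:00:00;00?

As if non-drop at 30 labels/s: (1 × 3600 + 43 × 60 + 40) × 30 + 14 = 186614.
Minute boundaries passed: 103; those not divisible by 10: 103 − 10 = 93; dropped labels = 2 × 93 = 186.
Actual frame index = 186614 − 186 = 186428.

186428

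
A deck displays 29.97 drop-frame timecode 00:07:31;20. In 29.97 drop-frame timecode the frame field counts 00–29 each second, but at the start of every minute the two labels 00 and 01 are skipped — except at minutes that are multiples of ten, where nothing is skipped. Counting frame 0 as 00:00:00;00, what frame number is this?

As if non-drop at 30 labels/s: (0 × 3600 + 7 × 60 + 31) × 30 + 20 = 13550.
Minute boundaries passed: 7; those not divisible by 10: 7 − 0 = 7; dropped labels = 2 × 7 = 14.
Actual frame index = 13550 − 14 = 13536.

13536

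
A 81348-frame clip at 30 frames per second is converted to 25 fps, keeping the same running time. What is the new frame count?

Target frames = source frames × (target rate / source rate) = 81348 × (25)/(30) = 81348 × 5/6 = 67790.

67790 frames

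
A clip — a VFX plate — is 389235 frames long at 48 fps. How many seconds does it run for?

Running time = 389235 / (48) = 8109.0625 s.

8109.0625 seconds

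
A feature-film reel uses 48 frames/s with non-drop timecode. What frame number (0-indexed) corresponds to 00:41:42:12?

Total seconds to the label: (0 × 3600 + 41 × 60 + 42) = 2502.
Frame index = 2502 × 48 + 12 = 120108.

120108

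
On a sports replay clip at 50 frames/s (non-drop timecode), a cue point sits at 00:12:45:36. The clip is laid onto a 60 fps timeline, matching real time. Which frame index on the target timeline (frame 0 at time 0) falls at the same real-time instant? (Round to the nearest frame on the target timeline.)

frame 45943

Source frame index: (0×3600 + 12×60 + 45) × 50 + 36 = 38286.
Real time: 38286 / (50) = 19143/25 s.
Target frame: (19143/25) × (60) = 229716/5 ≈ 45943.200 → 45943.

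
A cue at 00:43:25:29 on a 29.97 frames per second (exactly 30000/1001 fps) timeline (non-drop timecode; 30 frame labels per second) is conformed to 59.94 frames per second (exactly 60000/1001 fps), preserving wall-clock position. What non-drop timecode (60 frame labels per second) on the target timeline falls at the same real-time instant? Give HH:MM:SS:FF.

Source frame index: (0×3600 + 43×60 + 25) × 30 + 29 = 78179.
Real time: 78179 / (30000/1001) = 78257179/30000 s.
Target frame: (78257179/30000) × (60000/1001) = 156358.
At 60 labels/s: frame 156358 → 00:43:25:58.

00:43:25:58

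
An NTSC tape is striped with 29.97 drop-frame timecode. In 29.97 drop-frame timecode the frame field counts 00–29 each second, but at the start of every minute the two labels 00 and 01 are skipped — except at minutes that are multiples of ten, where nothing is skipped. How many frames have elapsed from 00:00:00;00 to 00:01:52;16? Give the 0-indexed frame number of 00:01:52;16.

3374

Complete 10-minute blocks: 0, each 17982 frames → 0.
Remaining 1 whole minute in the current block: 1800 + 0 × 1798 = 1800 frames.
Within the current minute: 52 × 30 + 16 − 2 = 1574 (labels ;00/;01 skipped at this minute). Total = 0 + 1800 + 1574 = 3374.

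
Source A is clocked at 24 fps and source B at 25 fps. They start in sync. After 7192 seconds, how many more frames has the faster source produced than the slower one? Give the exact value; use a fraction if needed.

A emits 24 × 7192 = 172608 frames; B emits 25 × 7192 = 179800.
Difference = 7192 frames; B is ahead of A.

7192 frames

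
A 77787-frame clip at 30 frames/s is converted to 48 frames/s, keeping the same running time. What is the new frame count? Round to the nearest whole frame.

Frames at target rate = 77787 × (48) / (30) = 622296/5 ≈ 124459.200.
Nearest whole frame: 124459.

124459 frames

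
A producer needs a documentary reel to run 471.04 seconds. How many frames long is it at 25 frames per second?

Frames = 471.04 × 25 = 11776.

11776 frames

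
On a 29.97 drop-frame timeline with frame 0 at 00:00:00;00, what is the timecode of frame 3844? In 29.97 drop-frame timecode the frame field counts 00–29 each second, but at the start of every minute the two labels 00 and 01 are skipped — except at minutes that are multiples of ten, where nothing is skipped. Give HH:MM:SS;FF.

00:02:08;08

Each 10-minute DF block holds 10 × 60 × 30 − 9 × 2 = 17982 frames. 3844 ÷ 17982 → 0 full blocks, remainder 3844.
Within the partial block the first minute is 1800 frames and each further minute 1798, so 2 further minute boundaries passed. Total skipped labels = 18 × 0 + 2 × 2 = 4.
Non-drop label index = 3844 + 4 = 3848; at 30 labels/s that is 00:02:08:08, i.e. DF 00:02:08;08.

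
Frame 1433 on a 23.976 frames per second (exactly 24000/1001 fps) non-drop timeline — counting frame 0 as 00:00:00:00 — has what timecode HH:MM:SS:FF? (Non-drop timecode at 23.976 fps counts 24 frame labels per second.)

1433 ÷ 24 = 59 full seconds, remainder 17 frames.
59 s = 0 h 0 min 59 s.
Timecode: 00:00:59:17.

00:00:59:17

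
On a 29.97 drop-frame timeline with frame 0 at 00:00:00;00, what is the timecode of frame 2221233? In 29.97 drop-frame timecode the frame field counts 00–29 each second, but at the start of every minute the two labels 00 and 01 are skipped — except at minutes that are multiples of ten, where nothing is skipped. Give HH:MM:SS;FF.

Each 10-minute DF block holds 10 × 60 × 30 − 9 × 2 = 17982 frames. 2221233 ÷ 17982 → 123 full blocks, remainder 9447.
Within the partial block the first minute is 1800 frames and each further minute 1798, so 5 further minute boundaries passed. Total skipped labels = 18 × 123 + 2 × 5 = 2224.
Non-drop label index = 2221233 + 2224 = 2223457; at 30 labels/s that is 20:35:15:07, i.e. DF 20:35:15;07.

20:35:15;07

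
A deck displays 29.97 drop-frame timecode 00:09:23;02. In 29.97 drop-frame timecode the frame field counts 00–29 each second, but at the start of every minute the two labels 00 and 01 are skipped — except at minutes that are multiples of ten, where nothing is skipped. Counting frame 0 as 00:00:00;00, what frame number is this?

16874

Complete 10-minute blocks: 0, each 17982 frames → 0.
Remaining 9 whole minutes in the current block: 1800 + 8 × 1798 = 16184 frames.
Within the current minute: 23 × 30 + 2 − 2 = 690 (labels ;00/;01 skipped at this minute). Total = 0 + 16184 + 690 = 16874.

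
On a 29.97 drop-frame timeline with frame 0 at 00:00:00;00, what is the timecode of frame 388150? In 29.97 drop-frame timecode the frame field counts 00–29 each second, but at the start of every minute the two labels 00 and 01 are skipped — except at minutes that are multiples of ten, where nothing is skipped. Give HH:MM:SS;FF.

03:35:51;08

Ten DF minutes hold 17982 frames, so frame 388150 lies in block 21 (frames 377622–395603) with 10528 frames into that block.
The block's first minute is 1800 frames and the rest 1798 each; 10528 frames reaches minute 5, so 21 × 18 + 5 × 2 = 388 labels have been skipped so far.
Adding those back, label number 388150 + 388 = 388538 at 30 labels/s is 12951 s + 8 f = 3 h 35 min 51 s frame 8, i.e. 03:35:51;08.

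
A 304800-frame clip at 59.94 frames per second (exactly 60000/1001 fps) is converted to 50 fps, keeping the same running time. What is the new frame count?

Target frames = source frames × (target rate / source rate) = 304800 × (50)/(60000/1001) = 304800 × 1001/1200 = 254254.

254254 frames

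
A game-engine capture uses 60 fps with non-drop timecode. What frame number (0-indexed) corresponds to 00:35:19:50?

Total seconds to the label: (0 × 3600 + 35 × 60 + 19) = 2119.
Frame index = 2119 × 60 + 50 = 127190.

127190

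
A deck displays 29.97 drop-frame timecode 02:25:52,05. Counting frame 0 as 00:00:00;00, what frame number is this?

262303

Complete 10-minute blocks: 14, each 17982 frames → 251748.
Remaining 5 whole minutes in the current block: 1800 + 4 × 1798 = 8992 frames.
Within the current minute: 52 × 30 + 5 − 2 = 1563 (labels ;00/;01 skipped at this minute). Total = 251748 + 8992 + 1563 = 262303.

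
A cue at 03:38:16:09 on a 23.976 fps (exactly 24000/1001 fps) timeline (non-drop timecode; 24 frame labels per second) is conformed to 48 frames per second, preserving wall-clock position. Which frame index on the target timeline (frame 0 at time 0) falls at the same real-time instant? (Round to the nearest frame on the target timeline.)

frame 629255

Source frame index: (3×3600 + 38×60 + 16) × 24 + 9 = 314313.
Real time: 314313 / (24000/1001) = 104875771/8000 s.
Target frame: (104875771/8000) × (48) = 314627313/500 ≈ 629254.626 → 629255.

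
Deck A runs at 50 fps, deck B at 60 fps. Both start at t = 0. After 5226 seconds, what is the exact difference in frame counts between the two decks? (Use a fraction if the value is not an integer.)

A emits 50 × 5226 = 261300 frames; B emits 60 × 5226 = 313560.
Difference = 52260 frames; B is ahead of A.

52260 frames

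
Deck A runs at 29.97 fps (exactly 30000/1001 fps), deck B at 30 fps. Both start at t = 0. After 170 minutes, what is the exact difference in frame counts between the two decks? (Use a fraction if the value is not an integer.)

170 min = 10200 s.
A emits 30000/1001 × 10200 = 306000000/1001 frames; B emits 30 × 10200 = 306000.
Difference = 306000/1001 frames (≈ 305.6943); B is ahead of A.

306000/1001 frames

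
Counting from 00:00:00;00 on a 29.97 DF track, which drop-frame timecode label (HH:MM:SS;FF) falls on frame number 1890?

Each 10-minute DF block holds 10 × 60 × 30 − 9 × 2 = 17982 frames. 1890 ÷ 17982 → 0 full blocks, remainder 1890.
Within the partial block the first minute is 1800 frames and each further minute 1798, so 1 further minute boundary passed. Total skipped labels = 18 × 0 + 2 × 1 = 2.
Non-drop label index = 1890 + 2 = 1892; at 30 labels/s that is 00:01:03:02, i.e. DF 00:01:03;02.

00:01:03;02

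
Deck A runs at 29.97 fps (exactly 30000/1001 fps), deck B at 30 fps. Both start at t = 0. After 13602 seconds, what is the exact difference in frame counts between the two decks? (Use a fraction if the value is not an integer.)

408060/1001 frames

A emits 30000/1001 × 13602 = 408060000/1001 frames; B emits 30 × 13602 = 408060.
Difference = 408060/1001 frames (≈ 407.6523); B is ahead of A.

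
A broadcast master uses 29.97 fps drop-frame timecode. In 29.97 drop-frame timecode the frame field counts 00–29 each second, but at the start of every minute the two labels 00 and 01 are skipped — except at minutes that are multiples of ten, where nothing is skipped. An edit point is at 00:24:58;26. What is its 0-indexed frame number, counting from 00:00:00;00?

Complete 10-minute blocks: 2, each 17982 frames → 35964.
Remaining 4 whole minutes in the current block: 1800 + 3 × 1798 = 7194 frames.
Within the current minute: 58 × 30 + 26 − 2 = 1764 (labels ;00/;01 skipped at this minute). Total = 35964 + 7194 + 1764 = 44922.

44922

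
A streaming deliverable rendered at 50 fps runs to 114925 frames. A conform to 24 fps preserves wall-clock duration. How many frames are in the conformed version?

Target frames = source frames × (target rate / source rate) = 114925 × (24)/(50) = 114925 × 12/25 = 55164.

55164 frames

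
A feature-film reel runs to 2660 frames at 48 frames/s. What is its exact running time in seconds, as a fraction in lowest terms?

Running time = 2660 ÷ (48) = 2660 × 1/48 = 665/12 s.

665/12 seconds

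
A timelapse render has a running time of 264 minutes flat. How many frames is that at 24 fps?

380160 frames

264 min = 15840 s.
Frames = 15840 × 24 = 380160.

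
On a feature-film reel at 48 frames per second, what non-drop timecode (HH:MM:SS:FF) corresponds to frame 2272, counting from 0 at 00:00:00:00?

2272 ÷ 48 = 47 full seconds, remainder 16 frames.
47 s = 0 h 0 min 47 s.
Timecode: 00:00:47:16.

00:00:47:16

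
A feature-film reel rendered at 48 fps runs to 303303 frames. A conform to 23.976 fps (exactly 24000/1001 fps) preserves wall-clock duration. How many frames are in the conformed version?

Target frames = source frames × (target rate / source rate) = 303303 × (24000/1001)/(48) = 303303 × 500/1001 = 151500.

151500 frames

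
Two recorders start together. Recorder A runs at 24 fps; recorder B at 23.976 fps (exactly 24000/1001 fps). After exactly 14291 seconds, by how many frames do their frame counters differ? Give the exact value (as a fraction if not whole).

A emits 24 × 14291 = 342984 frames; B emits 24000/1001 × 14291 = 342984000/1001.
Difference = 342984/1001 frames (≈ 342.6414); B is behind A.

342984/1001 frames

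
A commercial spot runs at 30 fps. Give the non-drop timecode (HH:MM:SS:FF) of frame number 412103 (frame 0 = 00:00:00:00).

03:48:56:23

412103 ÷ 30 = 13736 full seconds, remainder 23 frames.
13736 s = 3 h 48 min 56 s.
Timecode: 03:48:56:23.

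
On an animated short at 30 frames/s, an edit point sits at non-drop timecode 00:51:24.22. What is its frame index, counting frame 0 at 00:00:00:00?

Total seconds to the label: (0 × 3600 + 51 × 60 + 24) = 3084.
Frame index = 3084 × 30 + 22 = 92542.

92542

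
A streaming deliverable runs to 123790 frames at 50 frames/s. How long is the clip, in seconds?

Running time = 123790 / (50) = 2475.8 s.

2475.8 seconds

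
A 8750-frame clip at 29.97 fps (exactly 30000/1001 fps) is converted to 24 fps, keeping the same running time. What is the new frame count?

7007 frames

Target frames = source frames × (target rate / source rate) = 8750 × (24)/(30000/1001) = 8750 × 1001/1250 = 7007.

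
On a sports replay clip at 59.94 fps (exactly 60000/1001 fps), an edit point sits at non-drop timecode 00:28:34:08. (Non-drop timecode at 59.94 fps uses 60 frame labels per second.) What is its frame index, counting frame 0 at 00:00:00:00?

Total seconds to the label: (0 × 3600 + 28 × 60 + 34) = 1714.
Frame index = 1714 × 60 + 8 = 102848.

frame 102848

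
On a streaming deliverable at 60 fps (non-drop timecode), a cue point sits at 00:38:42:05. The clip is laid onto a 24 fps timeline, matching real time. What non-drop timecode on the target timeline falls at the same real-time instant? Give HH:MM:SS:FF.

Source frame index: (0×3600 + 38×60 + 42) × 60 + 5 = 139325.
Real time: 139325 / (60) = 27865/12 s.
Target frame: (27865/12) × (24) = 55730.
At 24 labels/s: frame 55730 → 00:38:42:02.

00:38:42:02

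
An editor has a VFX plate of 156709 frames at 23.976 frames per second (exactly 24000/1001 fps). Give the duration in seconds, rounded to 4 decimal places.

6536.0712 seconds

Running time = 156709 × 1001/24000 = 156865709/24000 s ≈ 6536.0712 s.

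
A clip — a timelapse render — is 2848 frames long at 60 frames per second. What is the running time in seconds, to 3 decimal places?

47.467 seconds

Running time = 2848 × 1/60 = 712/15 s ≈ 47.467 s.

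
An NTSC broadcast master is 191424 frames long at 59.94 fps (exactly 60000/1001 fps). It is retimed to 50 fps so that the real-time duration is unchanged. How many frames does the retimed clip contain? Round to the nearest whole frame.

Frames at target rate = 191424 × (50) / (60000/1001) = 3991988/25 ≈ 159679.520.
Nearest whole frame: 159680.

159680 frames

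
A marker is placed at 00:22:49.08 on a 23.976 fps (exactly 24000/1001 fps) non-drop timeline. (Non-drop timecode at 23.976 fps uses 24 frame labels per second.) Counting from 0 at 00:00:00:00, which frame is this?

Total seconds to the label: (0 × 3600 + 22 × 60 + 49) = 1369.
Frame index = 1369 × 24 + 8 = 32864.

32864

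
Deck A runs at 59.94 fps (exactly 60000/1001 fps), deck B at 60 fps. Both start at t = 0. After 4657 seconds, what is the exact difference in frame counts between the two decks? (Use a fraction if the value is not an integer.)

A emits 60000/1001 × 4657 = 279420000/1001 frames; B emits 60 × 4657 = 279420.
Difference = 279420/1001 frames (≈ 279.1409); B is ahead of A.

279420/1001 frames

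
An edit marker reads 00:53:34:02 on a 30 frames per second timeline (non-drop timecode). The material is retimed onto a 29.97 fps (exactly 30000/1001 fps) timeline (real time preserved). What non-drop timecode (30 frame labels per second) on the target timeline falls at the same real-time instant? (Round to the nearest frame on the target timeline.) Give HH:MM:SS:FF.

Source frame index: (0×3600 + 53×60 + 34) × 30 + 2 = 96422.
Real time: 96422 / (30) = 48211/15 s.
Target frame: (48211/15) × (30000/1001) = 96422000/1001 ≈ 96325.674 → 96326.
At 30 labels/s: frame 96326 → 00:53:30:26.

00:53:30:26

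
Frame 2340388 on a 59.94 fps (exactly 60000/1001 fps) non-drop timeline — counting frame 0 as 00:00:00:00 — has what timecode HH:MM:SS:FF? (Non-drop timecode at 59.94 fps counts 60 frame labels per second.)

10:50:06:28

2340388 ÷ 60 = 39006 full seconds, remainder 28 frames.
39006 s = 10 h 50 min 6 s.
Timecode: 10:50:06:28.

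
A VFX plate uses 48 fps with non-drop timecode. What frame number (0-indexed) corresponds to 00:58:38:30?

Total seconds to the label: (0 × 3600 + 58 × 60 + 38) = 3518.
Frame index = 3518 × 48 + 30 = 168894.

frame 168894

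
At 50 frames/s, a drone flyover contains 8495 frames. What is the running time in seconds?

Running time = 8495 / (50) = 169.9 s.

169.9 seconds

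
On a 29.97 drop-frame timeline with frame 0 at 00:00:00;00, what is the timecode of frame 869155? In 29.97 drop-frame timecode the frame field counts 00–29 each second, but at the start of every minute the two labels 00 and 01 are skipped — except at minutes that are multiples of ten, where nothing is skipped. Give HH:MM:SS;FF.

08:03:20;25

Ten DF minutes hold 17982 frames, so frame 869155 lies in block 48 (frames 863136–881117) with 6019 frames into that block.
The block's first minute is 1800 frames and the rest 1798 each; 6019 frames reaches minute 3, so 48 × 18 + 3 × 2 = 870 labels have been skipped so far.
Adding those back, label number 869155 + 870 = 870025 at 30 labels/s is 29000 s + 25 f = 8 h 3 min 20 s frame 25, i.e. 08:03:20;25.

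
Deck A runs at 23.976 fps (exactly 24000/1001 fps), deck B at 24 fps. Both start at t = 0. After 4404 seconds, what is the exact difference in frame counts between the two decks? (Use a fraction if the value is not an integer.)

A emits 24000/1001 × 4404 = 105696000/1001 frames; B emits 24 × 4404 = 105696.
Difference = 105696/1001 frames (≈ 105.5904); B is ahead of A.

105696/1001 frames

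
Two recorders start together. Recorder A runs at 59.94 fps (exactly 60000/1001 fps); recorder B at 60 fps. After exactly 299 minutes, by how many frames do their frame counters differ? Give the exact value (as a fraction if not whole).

82800/77 frames

299 min = 17940 s.
A emits 60000/1001 × 17940 = 82800000/77 frames; B emits 60 × 17940 = 1076400.
Difference = 82800/77 frames (≈ 1075.3247); B is ahead of A.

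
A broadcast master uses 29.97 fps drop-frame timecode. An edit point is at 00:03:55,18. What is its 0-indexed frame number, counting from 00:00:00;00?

As if non-drop at 30 labels/s: (0 × 3600 + 3 × 60 + 55) × 30 + 18 = 7068.
Minute boundaries passed: 3; those not divisible by 10: 3 − 0 = 3; dropped labels = 2 × 3 = 6.
Actual frame index = 7068 − 6 = 7062.

7062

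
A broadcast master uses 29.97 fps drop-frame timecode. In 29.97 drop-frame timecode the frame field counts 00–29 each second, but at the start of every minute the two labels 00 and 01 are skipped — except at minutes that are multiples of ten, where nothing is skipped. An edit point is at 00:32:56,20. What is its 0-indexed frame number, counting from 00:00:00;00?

Complete 10-minute blocks: 3, each 17982 frames → 53946.
Remaining 2 whole minutes in the current block: 1800 + 1 × 1798 = 3598 frames.
Within the current minute: 56 × 30 + 20 − 2 = 1698 (labels ;00/;01 skipped at this minute). Total = 53946 + 3598 + 1698 = 59242.

59242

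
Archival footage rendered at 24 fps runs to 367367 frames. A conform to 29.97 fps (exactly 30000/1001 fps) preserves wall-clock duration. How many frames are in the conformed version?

458750 frames

Target frames = source frames × (target rate / source rate) = 367367 × (30000/1001)/(24) = 367367 × 1250/1001 = 458750.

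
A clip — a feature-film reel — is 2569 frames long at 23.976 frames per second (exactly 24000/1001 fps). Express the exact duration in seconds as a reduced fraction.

2571569/24000 seconds

Running time = 2569 ÷ (24000/1001) = 2569 × 1001/24000 = 2571569/24000 s.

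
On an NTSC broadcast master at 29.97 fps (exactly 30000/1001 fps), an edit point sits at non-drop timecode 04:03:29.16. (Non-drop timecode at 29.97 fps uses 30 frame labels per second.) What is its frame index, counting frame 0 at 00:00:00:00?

Total seconds to the label: (4 × 3600 + 3 × 60 + 29) = 14609.
Frame index = 14609 × 30 + 16 = 438286.

frame 438286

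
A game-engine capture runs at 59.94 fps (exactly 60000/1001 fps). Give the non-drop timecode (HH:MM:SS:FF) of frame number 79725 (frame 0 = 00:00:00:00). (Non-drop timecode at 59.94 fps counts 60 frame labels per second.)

00:22:08:45

79725 ÷ 60 = 1328 full seconds, remainder 45 frames.
1328 s = 0 h 22 min 8 s.
Timecode: 00:22:08:45.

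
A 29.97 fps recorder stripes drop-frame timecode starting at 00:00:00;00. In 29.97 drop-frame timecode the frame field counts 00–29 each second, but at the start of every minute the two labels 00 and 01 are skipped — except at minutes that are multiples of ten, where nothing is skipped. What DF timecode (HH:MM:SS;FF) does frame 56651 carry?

Each 10-minute DF block holds 10 × 60 × 30 − 9 × 2 = 17982 frames. 56651 ÷ 17982 → 3 full blocks, remainder 2705.
Within the partial block the first minute is 1800 frames and each further minute 1798, so 1 further minute boundary passed. Total skipped labels = 18 × 3 + 2 × 1 = 56.
Non-drop label index = 56651 + 56 = 56707; at 30 labels/s that is 00:31:30:07, i.e. DF 00:31:30;07.

00:31:30;07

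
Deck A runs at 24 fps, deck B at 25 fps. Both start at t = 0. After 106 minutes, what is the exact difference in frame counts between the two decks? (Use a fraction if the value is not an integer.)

6360 frames

106 min = 6360 s.
A emits 24 × 6360 = 152640 frames; B emits 25 × 6360 = 159000.
Difference = 6360 frames; B is ahead of A.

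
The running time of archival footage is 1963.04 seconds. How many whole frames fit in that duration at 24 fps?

Frames = 1963.04 × 24 = 1177824/25 ≈ 47112.9600.
Complete frames: 47112.

47112 frames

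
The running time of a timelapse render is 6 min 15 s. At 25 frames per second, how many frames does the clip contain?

6 min 15 s = 375 s.
Frames = 375 × 25 = 9375.

9375 frames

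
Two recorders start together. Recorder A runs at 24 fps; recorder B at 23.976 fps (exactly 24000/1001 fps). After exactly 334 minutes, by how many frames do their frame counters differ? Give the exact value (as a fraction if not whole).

334 min = 20040 s.
A emits 24 × 20040 = 480960 frames; B emits 24000/1001 × 20040 = 480960000/1001.
Difference = 480960/1001 frames (≈ 480.4795); B is behind A.

480960/1001 frames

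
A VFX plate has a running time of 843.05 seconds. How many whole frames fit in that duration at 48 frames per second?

40466 frames

Frames = 843.05 × 48 = 202332/5 ≈ 40466.4000.
Complete frames: 40466.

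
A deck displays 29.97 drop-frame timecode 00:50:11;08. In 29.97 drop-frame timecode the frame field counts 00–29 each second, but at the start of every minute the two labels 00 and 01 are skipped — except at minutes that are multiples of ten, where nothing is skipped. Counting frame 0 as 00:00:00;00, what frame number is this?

90248

Complete 10-minute blocks: 5, each 17982 frames → 89910.
Remaining 0 whole minutes in the current block: 0 frames.
Within the current minute: 11 × 30 + 8 = 338. Total = 89910 + 0 + 338 = 90248.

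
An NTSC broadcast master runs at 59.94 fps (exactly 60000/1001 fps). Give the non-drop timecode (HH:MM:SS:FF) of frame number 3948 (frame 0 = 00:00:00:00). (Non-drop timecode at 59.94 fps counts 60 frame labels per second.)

3948 ÷ 60 = 65 full seconds, remainder 48 frames.
65 s = 0 h 1 min 5 s.
Timecode: 00:01:05:48.

00:01:05:48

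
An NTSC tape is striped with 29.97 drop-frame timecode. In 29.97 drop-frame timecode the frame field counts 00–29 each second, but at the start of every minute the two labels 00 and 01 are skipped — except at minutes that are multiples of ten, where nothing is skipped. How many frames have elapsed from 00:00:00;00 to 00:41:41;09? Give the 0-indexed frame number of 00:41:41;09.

As if non-drop at 30 labels/s: (0 × 3600 + 41 × 60 + 41) × 30 + 9 = 75039.
Minute boundaries passed: 41; those not divisible by 10: 41 − 4 = 37; dropped labels = 2 × 37 = 74.
Actual frame index = 75039 − 74 = 74965.

74965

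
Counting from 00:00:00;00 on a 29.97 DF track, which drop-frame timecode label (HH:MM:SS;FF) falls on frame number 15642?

00:08:41;28

Ten DF minutes hold 17982 frames, so frame 15642 lies in block 0 (frames 0–17981) with 15642 frames into that block.
The block's first minute is 1800 frames and the rest 1798 each; 15642 frames reaches minute 8, so 0 × 18 + 8 × 2 = 16 labels have been skipped so far.
Adding those back, label number 15642 + 16 = 15658 at 30 labels/s is 521 s + 28 f = 0 h 8 min 41 s frame 28, i.e. 00:08:41;28.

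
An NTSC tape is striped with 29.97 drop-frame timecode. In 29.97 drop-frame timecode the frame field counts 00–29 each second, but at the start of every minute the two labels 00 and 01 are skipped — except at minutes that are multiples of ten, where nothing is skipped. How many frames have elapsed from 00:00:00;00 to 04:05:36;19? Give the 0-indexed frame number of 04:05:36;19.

441657

As if non-drop at 30 labels/s: (4 × 3600 + 5 × 60 + 36) × 30 + 19 = 442099.
Minute boundaries passed: 245; those not divisible by 10: 245 − 24 = 221; dropped labels = 2 × 221 = 442.
Actual frame index = 442099 − 442 = 441657.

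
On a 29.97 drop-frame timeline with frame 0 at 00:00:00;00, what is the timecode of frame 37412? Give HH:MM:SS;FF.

Ten DF minutes hold 17982 frames, so frame 37412 lies in block 2 (frames 35964–53945) with 1448 frames into that block.
The block's first minute is 1800 frames and the rest 1798 each; 1448 frames reaches minute 0, so 2 × 18 + 0 × 2 = 36 labels have been skipped so far.
Adding those back, label number 37412 + 36 = 37448 at 30 labels/s is 1248 s + 8 f = 0 h 20 min 48 s frame 8, i.e. 00:20:48;08.

00:20:48;08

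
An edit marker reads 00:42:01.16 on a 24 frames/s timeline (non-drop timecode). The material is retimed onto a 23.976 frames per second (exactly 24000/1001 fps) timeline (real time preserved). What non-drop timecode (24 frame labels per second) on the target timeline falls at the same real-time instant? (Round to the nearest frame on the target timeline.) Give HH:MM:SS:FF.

00:41:59:04

Source frame index: (0×3600 + 42×60 + 1) × 24 + 16 = 60520.
Real time: 60520 / (24) = 7565/3 s.
Target frame: (7565/3) × (24000/1001) = 60520000/1001 ≈ 60459.540 → 60460.
At 24 labels/s: frame 60460 → 00:41:59:04.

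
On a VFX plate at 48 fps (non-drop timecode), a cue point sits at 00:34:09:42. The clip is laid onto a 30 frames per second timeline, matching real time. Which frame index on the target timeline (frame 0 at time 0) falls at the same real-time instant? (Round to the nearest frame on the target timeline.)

Source frame index: (0×3600 + 34×60 + 9) × 48 + 42 = 98394.
Real time: 98394 / (48) = 16399/8 s.
Target frame: (16399/8) × (30) = 245985/4 ≈ 61496.250 → 61496.

frame 61496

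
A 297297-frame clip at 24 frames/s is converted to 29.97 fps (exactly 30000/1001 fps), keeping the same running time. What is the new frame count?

Target frames = source frames × (target rate / source rate) = 297297 × (30000/1001)/(24) = 297297 × 1250/1001 = 371250.

371250 frames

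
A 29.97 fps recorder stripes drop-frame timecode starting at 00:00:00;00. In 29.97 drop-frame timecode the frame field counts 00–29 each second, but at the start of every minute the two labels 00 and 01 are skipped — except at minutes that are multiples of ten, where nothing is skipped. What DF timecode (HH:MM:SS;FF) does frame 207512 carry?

Each 10-minute DF block holds 10 × 60 × 30 − 9 × 2 = 17982 frames. 207512 ÷ 17982 → 11 full blocks, remainder 9710.
Within the partial block the first minute is 1800 frames and each further minute 1798, so 5 further minute boundaries passed. Total skipped labels = 18 × 11 + 2 × 5 = 208.
Non-drop label index = 207512 + 208 = 207720; at 30 labels/s that is 01:55:24:00, i.e. DF 01:55:24;00.

01:55:24;00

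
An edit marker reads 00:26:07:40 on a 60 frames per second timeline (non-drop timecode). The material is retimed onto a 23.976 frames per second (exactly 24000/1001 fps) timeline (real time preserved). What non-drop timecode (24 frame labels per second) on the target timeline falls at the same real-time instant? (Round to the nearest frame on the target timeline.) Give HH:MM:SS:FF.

00:26:06:02

Source frame index: (0×3600 + 26×60 + 7) × 60 + 40 = 94060.
Real time: 94060 / (60) = 4703/3 s.
Target frame: (4703/3) × (24000/1001) = 37624000/1001 ≈ 37586.414 → 37586.
At 24 labels/s: frame 37586 → 00:26:06:02.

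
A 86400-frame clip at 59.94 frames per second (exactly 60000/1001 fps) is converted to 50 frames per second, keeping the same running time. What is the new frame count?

Target frames = source frames × (target rate / source rate) = 86400 × (50)/(60000/1001) = 86400 × 1001/1200 = 72072.

72072 frames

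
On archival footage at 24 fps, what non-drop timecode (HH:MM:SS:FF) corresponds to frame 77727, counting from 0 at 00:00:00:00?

00:53:58:15

77727 ÷ 24 = 3238 full seconds, remainder 15 frames.
3238 s = 0 h 53 min 58 s.
Timecode: 00:53:58:15.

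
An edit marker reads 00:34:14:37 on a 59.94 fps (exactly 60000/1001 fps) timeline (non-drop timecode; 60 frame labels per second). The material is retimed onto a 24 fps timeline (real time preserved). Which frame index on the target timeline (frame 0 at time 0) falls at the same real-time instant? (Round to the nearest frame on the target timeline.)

frame 49360

Source frame index: (0×3600 + 34×60 + 14) × 60 + 37 = 123277.
Real time: 123277 / (60000/1001) = 123400277/60000 s.
Target frame: (123400277/60000) × (24) = 123400277/2500 ≈ 49360.111 → 49360.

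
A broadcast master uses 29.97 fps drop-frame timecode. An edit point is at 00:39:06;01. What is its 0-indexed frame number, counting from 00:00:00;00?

Complete 10-minute blocks: 3, each 17982 frames → 53946.
Remaining 9 whole minutes in the current block: 1800 + 8 × 1798 = 16184 frames.
Within the current minute: 6 × 30 + 1 − 2 = 179 (labels ;00/;01 skipped at this minute). Total = 53946 + 16184 + 179 = 70309.

70309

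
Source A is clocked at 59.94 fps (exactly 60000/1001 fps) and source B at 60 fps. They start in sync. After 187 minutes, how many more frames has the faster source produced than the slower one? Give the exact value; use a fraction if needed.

187 min = 11220 s.
A emits 60000/1001 × 11220 = 61200000/91 frames; B emits 60 × 11220 = 673200.
Difference = 61200/91 frames (≈ 672.5275); B is ahead of A.

61200/91 frames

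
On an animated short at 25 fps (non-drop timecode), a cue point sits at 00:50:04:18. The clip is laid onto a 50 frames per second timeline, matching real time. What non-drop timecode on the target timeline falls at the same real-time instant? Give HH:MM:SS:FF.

Source frame index: (0×3600 + 50×60 + 4) × 25 + 18 = 75118.
Real time: 75118 / (25) = 75118/25 s.
Target frame: (75118/25) × (50) = 150236.
At 50 labels/s: frame 150236 → 00:50:04:36.

00:50:04:36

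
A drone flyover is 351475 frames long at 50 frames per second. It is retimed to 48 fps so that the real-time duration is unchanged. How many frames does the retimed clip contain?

337416 frames

Target frames = source frames × (target rate / source rate) = 351475 × (48)/(50) = 351475 × 24/25 = 337416.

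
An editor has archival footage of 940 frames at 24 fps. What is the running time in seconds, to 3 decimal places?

Running time = 940 × 1/24 = 235/6 s ≈ 39.167 s.

39.167 seconds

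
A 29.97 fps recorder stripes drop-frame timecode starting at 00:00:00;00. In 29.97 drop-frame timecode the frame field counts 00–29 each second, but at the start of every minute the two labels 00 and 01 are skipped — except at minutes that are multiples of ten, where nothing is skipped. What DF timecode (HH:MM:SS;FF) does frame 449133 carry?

Ten DF minutes hold 17982 frames, so frame 449133 lies in block 24 (frames 431568–449549) with 17565 frames into that block.
The block's first minute is 1800 frames and the rest 1798 each; 17565 frames reaches minute 9, so 24 × 18 + 9 × 2 = 450 labels have been skipped so far.
Adding those back, label number 449133 + 450 = 449583 at 30 labels/s is 14986 s + 3 f = 4 h 9 min 46 s frame 3, i.e. 04:09:46;03.

04:09:46;03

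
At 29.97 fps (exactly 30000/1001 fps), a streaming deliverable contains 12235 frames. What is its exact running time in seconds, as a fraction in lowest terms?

2449447/6000 seconds

Running time = 12235 ÷ (30000/1001) = 12235 × 1001/30000 = 2449447/6000 s.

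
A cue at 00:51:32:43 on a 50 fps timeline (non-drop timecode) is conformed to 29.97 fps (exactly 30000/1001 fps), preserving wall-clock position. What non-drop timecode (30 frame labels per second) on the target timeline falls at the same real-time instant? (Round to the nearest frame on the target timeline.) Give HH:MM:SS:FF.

00:51:29:23

Source frame index: (0×3600 + 51×60 + 32) × 50 + 43 = 154643.
Real time: 154643 / (50) = 154643/50 s.
Target frame: (154643/50) × (30000/1001) = 92785800/1001 ≈ 92693.107 → 92693.
At 30 labels/s: frame 92693 → 00:51:29:23.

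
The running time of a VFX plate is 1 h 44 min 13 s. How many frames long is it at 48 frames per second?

1 h 44 min 13 s = 6253 s.
Frames = 6253 × 48 = 300144.

300144 frames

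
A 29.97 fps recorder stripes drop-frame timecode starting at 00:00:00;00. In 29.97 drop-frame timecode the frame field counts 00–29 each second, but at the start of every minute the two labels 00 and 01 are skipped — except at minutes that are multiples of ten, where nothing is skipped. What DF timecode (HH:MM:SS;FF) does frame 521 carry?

Ten DF minutes hold 17982 frames, so frame 521 lies in block 0 (frames 0–17981) with 521 frames into that block.
The block's first minute is 1800 frames and the rest 1798 each; 521 frames reaches minute 0, so 0 × 18 + 0 × 2 = 0 labels have been skipped so far.
Adding those back, label number 521 + 0 = 521 at 30 labels/s is 17 s + 11 f = 0 h 0 min 17 s frame 11, i.e. 00:00:17;11.

00:00:17;11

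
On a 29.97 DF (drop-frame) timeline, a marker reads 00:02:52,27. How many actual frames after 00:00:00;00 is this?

As if non-drop at 30 labels/s: (0 × 3600 + 2 × 60 + 52) × 30 + 27 = 5187.
Minute boundaries passed: 2; those not divisible by 10: 2 − 0 = 2; dropped labels = 2 × 2 = 4.
Actual frame index = 5187 − 4 = 5183.

5183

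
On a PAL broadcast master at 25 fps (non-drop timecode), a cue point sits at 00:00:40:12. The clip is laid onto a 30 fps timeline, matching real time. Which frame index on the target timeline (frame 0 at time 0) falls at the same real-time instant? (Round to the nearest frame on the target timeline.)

frame 1214

Source frame index: (0×3600 + 0×60 + 40) × 25 + 12 = 1012.
Real time: 1012 / (25) = 1012/25 s.
Target frame: (1012/25) × (30) = 6072/5 ≈ 1214.400 → 1214.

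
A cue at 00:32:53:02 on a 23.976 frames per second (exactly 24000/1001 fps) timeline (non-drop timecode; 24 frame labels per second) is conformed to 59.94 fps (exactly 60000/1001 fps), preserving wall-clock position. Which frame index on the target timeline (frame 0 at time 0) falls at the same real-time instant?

Source frame index: (0×3600 + 32×60 + 53) × 24 + 2 = 47354.
Real time: 47354 / (24000/1001) = 23700677/12000 s.
Target frame: (23700677/12000) × (60000/1001) = 118385.

frame 118385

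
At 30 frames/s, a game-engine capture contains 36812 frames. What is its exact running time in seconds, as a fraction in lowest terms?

Running time = 36812 ÷ (30) = 36812 × 1/30 = 18406/15 s.

18406/15 seconds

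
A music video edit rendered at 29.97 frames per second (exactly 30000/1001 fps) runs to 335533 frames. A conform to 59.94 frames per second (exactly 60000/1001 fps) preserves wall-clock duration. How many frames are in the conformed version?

Target frames = source frames × (target rate / source rate) = 335533 × (60000/1001)/(30000/1001) = 335533 × 2 = 671066.

671066 frames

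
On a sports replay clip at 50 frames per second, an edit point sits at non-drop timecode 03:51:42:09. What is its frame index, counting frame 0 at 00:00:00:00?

695109

Total seconds to the label: (3 × 3600 + 51 × 60 + 42) = 13902.
Frame index = 13902 × 50 + 9 = 695109.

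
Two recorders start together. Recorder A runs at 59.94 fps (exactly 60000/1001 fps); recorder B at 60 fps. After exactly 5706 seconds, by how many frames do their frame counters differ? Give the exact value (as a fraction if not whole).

342360/1001 frames

A emits 60000/1001 × 5706 = 342360000/1001 frames; B emits 60 × 5706 = 342360.
Difference = 342360/1001 frames (≈ 342.0180); B is ahead of A.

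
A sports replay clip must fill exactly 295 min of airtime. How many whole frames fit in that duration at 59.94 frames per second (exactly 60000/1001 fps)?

295 min = 17700 s.
Frames = 17700 × 60000/1001 = 1062000000/1001 ≈ 1060939.0609.
Complete frames: 1060939.

1060939 frames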